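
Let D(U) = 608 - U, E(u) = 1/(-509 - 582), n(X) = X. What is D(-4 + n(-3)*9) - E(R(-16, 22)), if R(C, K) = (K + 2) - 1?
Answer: 697150/1091 ≈ 639.00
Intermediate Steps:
R(C, K) = 1 + K (R(C, K) = (2 + K) - 1 = 1 + K)
E(u) = -1/1091 (E(u) = 1/(-1091) = -1/1091)
D(-4 + n(-3)*9) - E(R(-16, 22)) = (608 - (-4 - 3*9)) - 1*(-1/1091) = (608 - (-4 - 27)) + 1/1091 = (608 - 1*(-31)) + 1/1091 = (608 + 31) + 1/1091 = 639 + 1/1091 = 697150/1091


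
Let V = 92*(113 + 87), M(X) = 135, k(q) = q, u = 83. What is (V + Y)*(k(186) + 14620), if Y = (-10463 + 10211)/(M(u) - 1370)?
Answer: 336455275112/1235 ≈ 2.7243e+8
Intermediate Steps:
Y = 252/1235 (Y = (-10463 + 10211)/(135 - 1370) = -252/(-1235) = -252*(-1/1235) = 252/1235 ≈ 0.20405)
V = 18400 (V = 92*200 = 18400)
(V + Y)*(k(186) + 14620) = (18400 + 252/1235)*(186 + 14620) = (22724252/1235)*14806 = 336455275112/1235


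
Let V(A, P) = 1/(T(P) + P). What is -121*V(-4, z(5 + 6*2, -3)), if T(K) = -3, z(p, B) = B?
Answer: 121/6 ≈ 20.167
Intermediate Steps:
V(A, P) = 1/(-3 + P)
-121*V(-4, z(5 + 6*2, -3)) = -121/(-3 - 3) = -121/(-6) = -121*(-⅙) = 121/6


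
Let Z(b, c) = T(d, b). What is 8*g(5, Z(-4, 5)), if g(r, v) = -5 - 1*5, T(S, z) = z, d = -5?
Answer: -80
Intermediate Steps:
Z(b, c) = b
g(r, v) = -10 (g(r, v) = -5 - 5 = -10)
8*g(5, Z(-4, 5)) = 8*(-10) = -80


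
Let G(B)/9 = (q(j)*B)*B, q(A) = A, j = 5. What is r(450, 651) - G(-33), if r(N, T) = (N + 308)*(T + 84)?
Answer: 508125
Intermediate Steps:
r(N, T) = (84 + T)*(308 + N) (r(N, T) = (308 + N)*(84 + T) = (84 + T)*(308 + N))
G(B) = 45*B² (G(B) = 9*((5*B)*B) = 9*(5*B²) = 45*B²)
r(450, 651) - G(-33) = (25872 + 84*450 + 308*651 + 450*651) - 45*(-33)² = (25872 + 37800 + 200508 + 292950) - 45*1089 = 557130 - 1*49005 = 557130 - 49005 = 508125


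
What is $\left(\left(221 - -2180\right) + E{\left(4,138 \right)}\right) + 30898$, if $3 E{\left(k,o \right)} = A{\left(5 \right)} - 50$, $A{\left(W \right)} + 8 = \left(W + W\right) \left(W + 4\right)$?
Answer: $\frac{99929}{3} \approx 33310.0$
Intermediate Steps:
$A{\left(W \right)} = -8 + 2 W \left(4 + W\right)$ ($A{\left(W \right)} = -8 + \left(W + W\right) \left(W + 4\right) = -8 + 2 W \left(4 + W\right)$)
$E{\left(k,o \right)} = \frac{32}{3}$ ($E{\left(k,o \right)} = \frac{\left(-8 + 2 \cdot 5^{2} + 8 \cdot 5\right) - 50}{3} = \frac{\left(-8 + 2 \cdot 25 + 40\right) - 50}{3} = \frac{\left(-8 + 50 + 40\right) - 50}{3} = \frac{82 - 50}{3} = \frac{1}{3} \cdot 32 = \frac{32}{3}$)
$\left(\left(221 - -2180\right) + E{\left(4,138 \right)}\right) + 30898 = \left(\left(221 - -2180\right) + \frac{32}{3}\right) + 30898 = \left(\left(221 + 2180\right) + \frac{32}{3}\right) + 30898 = \left(2401 + \frac{32}{3}\right) + 30898 = \frac{7235}{3} + 30898 = \frac{99929}{3}$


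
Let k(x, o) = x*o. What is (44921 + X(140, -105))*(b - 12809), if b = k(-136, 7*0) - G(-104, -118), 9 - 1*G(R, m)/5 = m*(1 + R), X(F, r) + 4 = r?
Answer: 2147211792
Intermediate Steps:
k(x, o) = o*x
X(F, r) = -4 + r
G(R, m) = 45 - 5*m*(1 + R)
b = 60725 (b = (7*0)*(-136) - (45 - 5*(-118) - 5*(-104)*(-118)) = 0*(-136) - (45 + 590 - 61360) = 0 - 1*(-60725) = 0 + 60725 = 60725)
(44921 + X(140, -105))*(b - 12809) = (44921 + (-4 - 105))*(60725 - 12809) = (44921 - 109)*47916 = 44812*47916 = 2147211792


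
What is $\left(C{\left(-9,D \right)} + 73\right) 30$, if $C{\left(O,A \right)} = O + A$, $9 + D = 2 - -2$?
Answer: $1770$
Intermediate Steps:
$D = -5$ ($D = -9 + \left(2 - -2\right) = -9 + \left(2 + 2\right) = -9 + 4 = -5$)
$C{\left(O,A \right)} = A + O$
$\left(C{\left(-9,D \right)} + 73\right) 30 = \left(\left(-5 - 9\right) + 73\right) 30 = \left(-14 + 73\right) 30 = 59 \cdot 30 = 1770$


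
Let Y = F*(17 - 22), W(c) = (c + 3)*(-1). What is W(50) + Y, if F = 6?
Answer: -83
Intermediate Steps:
W(c) = -3 - c (W(c) = (3 + c)*(-1) = -3 - c)
Y = -30 (Y = 6*(17 - 22) = 6*(-5) = -30)
W(50) + Y = (-3 - 1*50) - 30 = (-3 - 50) - 30 = -53 - 30 = -83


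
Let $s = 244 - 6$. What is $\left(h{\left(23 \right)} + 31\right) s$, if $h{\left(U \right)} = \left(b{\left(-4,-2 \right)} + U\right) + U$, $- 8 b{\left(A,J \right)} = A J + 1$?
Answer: $\frac{72233}{4} \approx 18058.0$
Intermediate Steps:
$b{\left(A,J \right)} = - \frac{1}{8} - \frac{A J}{8}$ ($b{\left(A,J \right)} = - \frac{A J + 1}{8} = - \frac{1 + A J}{8} = - \frac{1}{8} - \frac{A J}{8}$)
$s = 238$ ($s = 244 - 6 = 238$)
$h{\left(U \right)} = - \frac{9}{8} + 2 U$ ($h{\left(U \right)} = \left(\left(- \frac{1}{8} - \left(- \frac{1}{2}\right) \left(-2\right)\right) + U\right) + U = \left(\left(- \frac{1}{8} - 1\right) + U\right) + U = \left(- \frac{9}{8} + U\right) + U = - \frac{9}{8} + 2 U$)
$\left(h{\left(23 \right)} + 31\right) s = \left(\left(- \frac{9}{8} + 2 \cdot 23\right) + 31\right) 238 = \left(\left(- \frac{9}{8} + 46\right) + 31\right) 238 = \left(\frac{359}{8} + 31\right) 238 = \frac{607}{8} \cdot 238 = \frac{72233}{4}$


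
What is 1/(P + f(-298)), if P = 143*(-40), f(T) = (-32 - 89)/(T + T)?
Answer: -596/3408999 ≈ -0.00017483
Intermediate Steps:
f(T) = -121/(2*T) (f(T) = -121*1/(2*T) = -121/(2*T))
P = -5720
1/(P + f(-298)) = 1/(-5720 - 121/2/(-298)) = 1/(-5720 - 121/2*(-1/298)) = 1/(-5720 + 121/596) = 1/(-3408999/596) = -596/3408999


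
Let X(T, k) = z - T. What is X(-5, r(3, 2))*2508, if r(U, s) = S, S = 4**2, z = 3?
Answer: 20064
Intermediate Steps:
S = 16
r(U, s) = 16
X(T, k) = 3 - T
X(-5, r(3, 2))*2508 = (3 - 1*(-5))*2508 = (3 + 5)*2508 = 8*2508 = 20064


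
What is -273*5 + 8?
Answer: -1357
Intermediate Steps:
-273*5 + 8 = -39*35 + 8 = -1365 + 8 = -1357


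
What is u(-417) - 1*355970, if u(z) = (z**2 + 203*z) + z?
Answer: -267149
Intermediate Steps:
u(z) = z**2 + 204*z
u(-417) - 1*355970 = -417*(204 - 417) - 1*355970 = -417*(-213) - 355970 = 88821 - 355970 = -267149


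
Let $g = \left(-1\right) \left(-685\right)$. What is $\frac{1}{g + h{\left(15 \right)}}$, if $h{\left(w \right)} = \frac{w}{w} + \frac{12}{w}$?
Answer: $\frac{5}{3434} \approx 0.001456$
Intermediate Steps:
$g = 685$
$h{\left(w \right)} = 1 + \frac{12}{w}$
$\frac{1}{g + h{\left(15 \right)}} = \frac{1}{685 + \frac{12 + 15}{15}} = \frac{1}{685 + \frac{1}{15} \cdot 27} = \frac{1}{685 + \frac{9}{5}} = \frac{1}{\frac{3434}{5}} = \frac{5}{3434}$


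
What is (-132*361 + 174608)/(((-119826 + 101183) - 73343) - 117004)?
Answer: -63478/104495 ≈ -0.60747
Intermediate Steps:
(-132*361 + 174608)/(((-119826 + 101183) - 73343) - 117004) = (-47652 + 174608)/((-18643 - 73343) - 117004) = 126956/(-91986 - 117004) = 126956/(-208990) = 126956*(-1/208990) = -63478/104495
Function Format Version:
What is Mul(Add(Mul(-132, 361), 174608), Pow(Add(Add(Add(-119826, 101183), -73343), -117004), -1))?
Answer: Rational(-63478, 104495) ≈ -0.60747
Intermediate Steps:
Mul(Add(Mul(-132, 361), 174608), Pow(Add(Add(Add(-119826, 101183), -73343), -117004), -1)) = Mul(Add(-47652, 174608), Pow(Add(Add(-18643, -73343), -117004), -1)) = Mul(126956, Pow(Add(-91986, -117004), -1)) = Mul(126956, Pow(-208990, -1)) = Mul(126956, Rational(-1, 208990)) = Rational(-63478, 104495)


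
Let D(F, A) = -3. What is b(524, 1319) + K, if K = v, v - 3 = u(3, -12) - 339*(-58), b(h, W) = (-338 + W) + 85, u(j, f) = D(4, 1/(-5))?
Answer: 20728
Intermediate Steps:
u(j, f) = -3
b(h, W) = -253 + W
v = 19662 (v = 3 + (-3 - 339*(-58)) = 3 + (-3 + 19662) = 3 + 19659 = 19662)
K = 19662
b(524, 1319) + K = (-253 + 1319) + 19662 = 1066 + 19662 = 20728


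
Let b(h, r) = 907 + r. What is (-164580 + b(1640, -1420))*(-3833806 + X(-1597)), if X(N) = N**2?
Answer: 211879860921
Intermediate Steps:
(-164580 + b(1640, -1420))*(-3833806 + X(-1597)) = (-164580 + (907 - 1420))*(-3833806 + (-1597)**2) = (-164580 - 513)*(-3833806 + 2550409) = -165093*(-1283397) = 211879860921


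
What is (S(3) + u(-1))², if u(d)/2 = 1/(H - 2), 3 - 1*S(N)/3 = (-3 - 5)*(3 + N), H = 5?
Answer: 212521/9 ≈ 23613.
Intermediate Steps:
S(N) = 81 + 24*N (S(N) = 9 - 3*(-3 - 5)*(3 + N) = 9 - (-24)*(3 + N) = 9 - 3*(-24 - 8*N) = 9 + (72 + 24*N) = 81 + 24*N)
u(d) = ⅔ (u(d) = 2/(5 - 2) = 2/3 = 2*(⅓) = ⅔)
(S(3) + u(-1))² = ((81 + 24*3) + ⅔)² = ((81 + 72) + ⅔)² = (153 + ⅔)² = (461/3)² = 212521/9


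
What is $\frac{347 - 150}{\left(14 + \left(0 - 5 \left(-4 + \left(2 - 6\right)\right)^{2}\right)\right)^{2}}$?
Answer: $\frac{197}{93636} \approx 0.0021039$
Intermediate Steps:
$\frac{347 - 150}{\left(14 + \left(0 - 5 \left(-4 + \left(2 - 6\right)\right)^{2}\right)\right)^{2}} = \frac{197}{\left(14 + \left(0 - 5 \left(-4 + \left(2 - 6\right)\right)^{2}\right)\right)^{2}} = \frac{197}{\left(14 + \left(0 - 5 \left(-4 - 4\right)^{2}\right)\right)^{2}} = \frac{197}{\left(14 + \left(0 - 5 \left(-8\right)^{2}\right)\right)^{2}} = \frac{197}{\left(14 + \left(0 - 320\right)\right)^{2}} = \frac{197}{\left(14 - 320\right)^{2}} = \frac{197}{\left(-306\right)^{2}} = \frac{197}{93636}$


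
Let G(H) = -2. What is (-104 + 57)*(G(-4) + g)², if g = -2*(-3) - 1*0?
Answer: -752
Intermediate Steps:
g = 6 (g = 6 + 0 = 6)
(-104 + 57)*(G(-4) + g)² = (-104 + 57)*(-2 + 6)² = -47*4² = -47*16 = -752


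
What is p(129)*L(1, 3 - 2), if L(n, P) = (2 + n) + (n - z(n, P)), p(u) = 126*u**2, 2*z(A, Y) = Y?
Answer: 7338681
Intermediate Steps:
z(A, Y) = Y/2
L(n, P) = 2 + 2*n - P/2 (L(n, P) = (2 + n) + (n - P/2) = 2 + 2*n - P/2)
p(129)*L(1, 3 - 2) = (126*129**2)*(2 + 2*1 - (3 - 2)/2) = (126*16641)*(2 + 2 - 1/2*1) = 2096766*(2 + 2 - 1/2) = 2096766*(7/2) = 7338681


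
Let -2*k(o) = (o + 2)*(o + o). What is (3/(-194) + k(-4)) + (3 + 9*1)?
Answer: 773/194 ≈ 3.9845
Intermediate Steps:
k(o) = -o*(2 + o) (k(o) = -(o + 2)*(o + o)/2 = -(2 + o)*2*o/2 = -o*(2 + o))
(3/(-194) + k(-4)) + (3 + 9*1) = (3/(-194) - 1*(-4)*(2 - 4)) + (3 + 9*1) = (3*(-1/194) - 1*(-4)*(-2)) + (3 + 9) = (-3/194 - 8) + 12 = -1555/194 + 12 = 773/194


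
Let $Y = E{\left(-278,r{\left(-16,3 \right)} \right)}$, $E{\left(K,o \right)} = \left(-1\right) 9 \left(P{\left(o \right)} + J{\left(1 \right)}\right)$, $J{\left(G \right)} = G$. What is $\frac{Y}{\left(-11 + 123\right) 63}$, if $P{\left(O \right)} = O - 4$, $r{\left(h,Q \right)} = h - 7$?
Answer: $\frac{13}{392} \approx 0.033163$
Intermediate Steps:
$r{\left(h,Q \right)} = -7 + h$
$P{\left(O \right)} = -4 + O$
$E{\left(K,o \right)} = 27 - 9 o$ ($E{\left(K,o \right)} = \left(-1\right) 9 \left(\left(-4 + o\right) + 1\right) = - 9 \left(-3 + o\right) = 27 - 9 o$)
$Y = 234$ ($Y = 27 - 9 \left(-7 - 16\right) = 27 - -207 = 27 + 207 = 234$)
$\frac{Y}{\left(-11 + 123\right) 63} = \frac{234}{\left(-11 + 123\right) 63} = \frac{234}{112 \cdot 63} = \frac{234}{7056} = 234 \cdot \frac{1}{7056} = \frac{13}{392}$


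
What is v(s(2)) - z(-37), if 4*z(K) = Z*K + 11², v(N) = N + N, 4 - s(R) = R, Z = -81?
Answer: -1551/2 ≈ -775.50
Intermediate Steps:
s(R) = 4 - R
v(N) = 2*N
z(K) = 121/4 - 81*K/4 (z(K) = (-81*K + 11²)/4 = (-81*K + 121)/4 = (121 - 81*K)/4 = 121/4 - 81*K/4)
v(s(2)) - z(-37) = 2*(4 - 1*2) - (121/4 - 81/4*(-37)) = 2*(4 - 2) - (121/4 + 2997/4) = 2*2 - 1*1559/2 = 4 - 1559/2 = -1551/2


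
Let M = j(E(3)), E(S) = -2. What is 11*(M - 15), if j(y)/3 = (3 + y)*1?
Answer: -132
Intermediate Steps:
j(y) = 9 + 3*y (j(y) = 3*((3 + y)*1) = 3*(3 + y) = 9 + 3*y)
M = 3 (M = 9 + 3*(-2) = 9 - 6 = 3)
11*(M - 15) = 11*(3 - 15) = 11*(-12) = -132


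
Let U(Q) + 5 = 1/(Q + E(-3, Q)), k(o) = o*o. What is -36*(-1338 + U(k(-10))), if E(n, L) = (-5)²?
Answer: 6043464/125 ≈ 48348.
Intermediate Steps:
k(o) = o²
E(n, L) = 25
U(Q) = -5 + 1/(25 + Q) (U(Q) = -5 + 1/(Q + 25) = -5 + 1/(25 + Q))
-36*(-1338 + U(k(-10))) = -36*(-1338 + (-124 - 5*(-10)²)/(25 + (-10)²)) = -36*(-1338 + (-124 - 5*100)/(25 + 100)) = -36*(-1338 + (-124 - 500)/125) = -36*(-1338 + (1/125)*(-624)) = -36*(-1338 - 624/125) = -36*(-167874/125) = 6043464/125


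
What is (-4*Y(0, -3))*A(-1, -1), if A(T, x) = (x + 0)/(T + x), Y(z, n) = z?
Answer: 0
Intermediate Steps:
A(T, x) = x/(T + x)
(-4*Y(0, -3))*A(-1, -1) = (-4*0)*(-1/(-1 - 1)) = 0*(-1/(-2)) = 0*(-1*(-1/2)) = 0*(1/2) = 0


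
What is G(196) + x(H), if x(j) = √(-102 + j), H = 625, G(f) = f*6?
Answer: 1176 + √523 ≈ 1198.9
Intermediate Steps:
G(f) = 6*f
G(196) + x(H) = 6*196 + √(-102 + 625) = 1176 + √523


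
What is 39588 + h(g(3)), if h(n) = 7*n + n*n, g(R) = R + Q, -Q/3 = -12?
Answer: 41382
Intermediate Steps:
Q = 36 (Q = -3*(-12) = 36)
g(R) = 36 + R (g(R) = R + 36 = 36 + R)
h(n) = n² + 7*n (h(n) = 7*n + n² = n² + 7*n)
39588 + h(g(3)) = 39588 + (36 + 3)*(7 + (36 + 3)) = 39588 + 39*(7 + 39) = 39588 + 39*46 = 39588 + 1794 = 41382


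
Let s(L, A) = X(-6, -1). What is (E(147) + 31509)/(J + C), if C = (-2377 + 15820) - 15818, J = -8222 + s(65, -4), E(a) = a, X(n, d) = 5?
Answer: -3957/1324 ≈ -2.9887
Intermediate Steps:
s(L, A) = 5
J = -8217 (J = -8222 + 5 = -8217)
C = -2375 (C = 13443 - 15818 = -2375)
(E(147) + 31509)/(J + C) = (147 + 31509)/(-8217 - 2375) = 31656/(-10592) = 31656*(-1/10592) = -3957/1324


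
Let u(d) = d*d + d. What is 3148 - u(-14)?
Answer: 2966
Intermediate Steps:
u(d) = d + d² (u(d) = d² + d = d + d²)
3148 - u(-14) = 3148 - (-14)*(1 - 14) = 3148 - (-14)*(-13) = 3148 - 1*182 = 3148 - 182 = 2966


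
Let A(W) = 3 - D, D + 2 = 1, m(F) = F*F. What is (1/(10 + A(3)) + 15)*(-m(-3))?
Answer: -1899/14 ≈ -135.64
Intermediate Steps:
m(F) = F**2
D = -1 (D = -2 + 1 = -1)
A(W) = 4 (A(W) = 3 - 1*(-1) = 3 + 1 = 4)
(1/(10 + A(3)) + 15)*(-m(-3)) = (1/(10 + 4) + 15)*(-1*(-3)**2) = (1/14 + 15)*(-1*9) = (1/14 + 15)*(-9) = (211/14)*(-9) = -1899/14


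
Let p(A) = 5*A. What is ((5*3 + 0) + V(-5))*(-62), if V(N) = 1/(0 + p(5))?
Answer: -23312/25 ≈ -932.48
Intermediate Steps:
V(N) = 1/25 (V(N) = 1/(0 + 5*5) = 1/(0 + 25) = 1/25)
((5*3 + 0) + V(-5))*(-62) = ((5*3 + 0) + 1/25)*(-62) = ((15 + 0) + 1/25)*(-62) = (15 + 1/25)*(-62) = (376/25)*(-62) = -23312/25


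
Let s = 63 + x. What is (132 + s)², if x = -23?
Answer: 29584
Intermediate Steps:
s = 40 (s = 63 - 23 = 40)
(132 + s)² = (132 + 40)² = 172² = 29584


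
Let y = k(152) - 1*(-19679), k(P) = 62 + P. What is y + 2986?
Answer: 22879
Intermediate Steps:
y = 19893 (y = (62 + 152) - 1*(-19679) = 214 + 19679 = 19893)
y + 2986 = 19893 + 2986 = 22879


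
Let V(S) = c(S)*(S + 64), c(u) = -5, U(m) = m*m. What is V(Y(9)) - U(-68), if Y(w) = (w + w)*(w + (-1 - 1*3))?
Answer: -5394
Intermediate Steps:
U(m) = m²
Y(w) = 2*w*(-4 + w) (Y(w) = (2*w)*(w + (-1 - 3)) = (2*w)*(w - 4) = (2*w)*(-4 + w) = 2*w*(-4 + w))
V(S) = -320 - 5*S (V(S) = -5*(S + 64) = -5*(64 + S) = -320 - 5*S)
V(Y(9)) - U(-68) = (-320 - 10*9*(-4 + 9)) - 1*(-68)² = (-320 - 10*9*5) - 1*4624 = (-320 - 5*90) - 4624 = (-320 - 450) - 4624 = -770 - 4624 = -5394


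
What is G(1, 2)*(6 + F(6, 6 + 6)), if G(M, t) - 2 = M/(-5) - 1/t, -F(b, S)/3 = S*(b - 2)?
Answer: -897/5 ≈ -179.40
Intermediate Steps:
F(b, S) = -3*S*(-2 + b) (F(b, S) = -3*S*(b - 2) = -3*S*(-2 + b))
G(M, t) = 2 - 1/t - M/5 (G(M, t) = 2 + (M/(-5) - 1/t) = 2 + (M*(-⅕) - 1/t) = 2 + (-M/5 - 1/t) = 2 + (-1/t - M/5) = 2 - 1/t - M/5)
G(1, 2)*(6 + F(6, 6 + 6)) = (2 - 1/2 - ⅕*1)*(6 + 3*(6 + 6)*(2 - 1*6)) = (2 - 1*½ - ⅕)*(6 + 3*12*(2 - 6)) = (2 - ½ - ⅕)*(6 + 3*12*(-4)) = 13*(6 - 144)/10 = (13/10)*(-138) = -897/5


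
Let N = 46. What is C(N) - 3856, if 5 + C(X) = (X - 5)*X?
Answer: -1975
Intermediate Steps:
C(X) = -5 + X*(-5 + X) (C(X) = -5 + (X - 5)*X = -5 + (-5 + X)*X = -5 + X*(-5 + X))
C(N) - 3856 = (-5 + 46² - 5*46) - 3856 = (-5 + 2116 - 230) - 3856 = 1881 - 3856 = -1975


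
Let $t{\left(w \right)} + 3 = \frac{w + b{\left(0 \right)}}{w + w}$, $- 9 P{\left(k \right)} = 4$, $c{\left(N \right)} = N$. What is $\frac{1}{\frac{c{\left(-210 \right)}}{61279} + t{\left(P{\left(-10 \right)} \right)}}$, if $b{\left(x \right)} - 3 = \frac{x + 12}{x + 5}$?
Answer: $- \frac{2451160}{21027097} \approx -0.11657$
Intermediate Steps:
$P{\left(k \right)} = - \frac{4}{9}$ ($P{\left(k \right)} = \left(- \frac{1}{9}\right) 4 = - \frac{4}{9}$)
$b{\left(x \right)} = 3 + \frac{12 + x}{5 + x}$ ($b{\left(x \right)} = 3 + \frac{x + 12}{x + 5} = 3 + \frac{12 + x}{5 + x}$)
$t{\left(w \right)} = -3 + \frac{\frac{27}{5} + w}{2 w}$ ($t{\left(w \right)} = -3 + \frac{w + \frac{27 + 4 \cdot 0}{5 + 0}}{w + w} = -3 + \frac{w + \frac{27 + 0}{5}}{2 w} = -3 + \left(w + \frac{1}{5} \cdot 27\right) \frac{1}{2 w} = -3 + \left(w + \frac{27}{5}\right) \frac{1}{2 w} = -3 + \left(\frac{27}{5} + w\right) \frac{1}{2 w} = -3 + \frac{\frac{27}{5} + w}{2 w}$)
$\frac{1}{\frac{c{\left(-210 \right)}}{61279} + t{\left(P{\left(-10 \right)} \right)}} = \frac{1}{- \frac{210}{61279} + \frac{27 - - \frac{100}{9}}{10 \left(- \frac{4}{9}\right)}} = \frac{1}{\left(-210\right) \frac{1}{61279} + \frac{1}{10} \left(- \frac{9}{4}\right) \left(27 + \frac{100}{9}\right)} = \frac{1}{- \frac{210}{61279} + \frac{1}{10} \left(- \frac{9}{4}\right) \frac{343}{9}} = \frac{1}{- \frac{210}{61279} - \frac{343}{40}} = \frac{1}{- \frac{21027097}{2451160}} = - \frac{2451160}{21027097}$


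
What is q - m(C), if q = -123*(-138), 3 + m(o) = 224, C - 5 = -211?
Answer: 16753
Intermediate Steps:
C = -206 (C = 5 - 211 = -206)
m(o) = 221 (m(o) = -3 + 224 = 221)
q = 16974
q - m(C) = 16974 - 1*221 = 16974 - 221 = 16753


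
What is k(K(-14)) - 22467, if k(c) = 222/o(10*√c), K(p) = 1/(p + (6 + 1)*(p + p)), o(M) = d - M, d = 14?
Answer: -46316787/2063 + 111*I*√210/2063 ≈ -22451.0 + 0.77971*I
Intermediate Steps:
o(M) = 14 - M
K(p) = 1/(15*p) (K(p) = 1/(p + 7*(2*p)) = 1/(p + 14*p) = 1/(15*p))
k(c) = 222/(14 - 10*√c)
k(K(-14)) - 22467 = -111/(-7 + 5*√((1/15)/(-14))) - 22467 = -111/(-7 + 5*√((1/15)*(-1/14))) - 22467 = -111/(-7 + 5*√(-1/210)) - 22467 = -111/(-7 + 5*(I*√210/210)) - 22467 = -111/(-7 + I*√210/42) - 22467 = -22467 - 111/(-7 + I*√210/42)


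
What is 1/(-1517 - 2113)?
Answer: -1/3630 ≈ -0.00027548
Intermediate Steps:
1/(-1517 - 2113) = 1/(-3630) = -1/3630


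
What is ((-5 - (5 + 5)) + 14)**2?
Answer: 1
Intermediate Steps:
((-5 - (5 + 5)) + 14)**2 = ((-5 - 1*10) + 14)**2 = ((-5 - 10) + 14)**2 = (-15 + 14)**2 = (-1)**2 = 1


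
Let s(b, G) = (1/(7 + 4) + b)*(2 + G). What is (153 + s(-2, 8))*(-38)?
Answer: -55974/11 ≈ -5088.5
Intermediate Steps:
s(b, G) = (2 + G)*(1/11 + b) (s(b, G) = (1/11 + b)*(2 + G) = (2 + G)*(1/11 + b))
(153 + s(-2, 8))*(-38) = (153 + (2/11 + 2*(-2) + (1/11)*8 + 8*(-2)))*(-38) = (153 + (2/11 - 4 + 8/11 - 16))*(-38) = (153 - 210/11)*(-38) = (1473/11)*(-38) = -55974/11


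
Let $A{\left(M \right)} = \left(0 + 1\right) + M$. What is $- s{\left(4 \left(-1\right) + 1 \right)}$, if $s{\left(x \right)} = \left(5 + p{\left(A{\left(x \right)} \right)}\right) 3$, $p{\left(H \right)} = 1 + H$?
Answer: $-12$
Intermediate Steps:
$A{\left(M \right)} = 1 + M$
$s{\left(x \right)} = 21 + 3 x$ ($s{\left(x \right)} = \left(5 + \left(1 + \left(1 + x\right)\right)\right) 3 = \left(5 + \left(2 + x\right)\right) 3 = \left(7 + x\right) 3 = 21 + 3 x$)
$- s{\left(4 \left(-1\right) + 1 \right)} = - (21 + 3 \left(4 \left(-1\right) + 1\right)) = - (21 + 3 \left(-4 + 1\right)) = - (21 + 3 \left(-3\right)) = - (21 - 9) = \left(-1\right) 12 = -12$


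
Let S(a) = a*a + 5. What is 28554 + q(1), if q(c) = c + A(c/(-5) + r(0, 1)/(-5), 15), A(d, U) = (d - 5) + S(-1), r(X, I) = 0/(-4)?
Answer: 142779/5 ≈ 28556.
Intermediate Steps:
r(X, I) = 0 (r(X, I) = 0*(-¼) = 0)
S(a) = 5 + a² (S(a) = a² + 5 = 5 + a²)
A(d, U) = 1 + d (A(d, U) = (d - 5) + (5 + (-1)²) = (-5 + d) + (5 + 1) = (-5 + d) + 6 = 1 + d)
q(c) = 1 + 4*c/5 (q(c) = c + (1 + (c/(-5) + 0/(-5))) = c + (1 + (c*(-⅕) + 0*(-⅕))) = c + (1 + (-c/5 + 0)) = c + (1 - c/5) = 1 + 4*c/5)
28554 + q(1) = 28554 + (1 + (⅘)*1) = 28554 + (1 + ⅘) = 28554 + 9/5 = 142779/5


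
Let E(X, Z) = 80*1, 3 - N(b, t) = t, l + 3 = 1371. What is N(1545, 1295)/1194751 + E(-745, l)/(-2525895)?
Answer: -671807284/603563115429 ≈ -0.0011131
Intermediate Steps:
l = 1368 (l = -3 + 1371 = 1368)
N(b, t) = 3 - t
E(X, Z) = 80
N(1545, 1295)/1194751 + E(-745, l)/(-2525895) = (3 - 1*1295)/1194751 + 80/(-2525895) = (3 - 1295)*(1/1194751) + 80*(-1/2525895) = -1292*1/1194751 - 16/505179 = -1292/1194751 - 16/505179 = -671807284/603563115429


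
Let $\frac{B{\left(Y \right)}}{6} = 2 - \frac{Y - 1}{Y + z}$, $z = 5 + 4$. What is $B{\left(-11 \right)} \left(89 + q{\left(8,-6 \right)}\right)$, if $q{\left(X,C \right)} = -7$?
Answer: $-1968$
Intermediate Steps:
$z = 9$
$B{\left(Y \right)} = 12 - \frac{6 \left(-1 + Y\right)}{9 + Y}$ ($B{\left(Y \right)} = 6 \left(2 - \frac{Y - 1}{Y + 9}\right) = 6 \left(2 - \frac{-1 + Y}{9 + Y}\right) = 12 - \frac{6 \left(-1 + Y\right)}{9 + Y}$)
$B{\left(-11 \right)} \left(89 + q{\left(8,-6 \right)}\right) = \frac{6 \left(19 - 11\right)}{9 - 11} \left(89 - 7\right) = 6 \frac{1}{-2} \cdot 8 \cdot 82 = 6 \left(- \frac{1}{2}\right) 8 \cdot 82 = \left(-24\right) 82 = -1968$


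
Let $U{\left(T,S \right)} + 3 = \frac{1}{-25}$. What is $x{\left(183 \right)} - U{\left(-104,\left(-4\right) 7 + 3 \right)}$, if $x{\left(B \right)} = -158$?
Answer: $- \frac{3874}{25} \approx -154.96$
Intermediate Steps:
$U{\left(T,S \right)} = - \frac{76}{25}$ ($U{\left(T,S \right)} = -3 + \frac{1}{-25} = -3 - \frac{1}{25} = - \frac{76}{25}$)
$x{\left(183 \right)} - U{\left(-104,\left(-4\right) 7 + 3 \right)} = -158 - - \frac{76}{25} = -158 + \frac{76}{25} = - \frac{3874}{25}$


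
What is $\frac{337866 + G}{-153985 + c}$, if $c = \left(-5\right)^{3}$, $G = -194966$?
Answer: $- \frac{14290}{15411} \approx -0.92726$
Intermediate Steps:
$c = -125$
$\frac{337866 + G}{-153985 + c} = \frac{337866 - 194966}{-153985 - 125} = \frac{142900}{-154110} = 142900 \left(- \frac{1}{154110}\right) = - \frac{14290}{15411}$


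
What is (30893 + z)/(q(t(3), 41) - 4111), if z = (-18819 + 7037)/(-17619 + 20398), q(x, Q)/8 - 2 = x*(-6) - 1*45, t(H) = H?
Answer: -85839865/12780621 ≈ -6.7164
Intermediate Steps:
q(x, Q) = -344 - 48*x (q(x, Q) = 16 + 8*(x*(-6) - 1*45) = 16 + 8*(-6*x - 45) = 16 + 8*(-45 - 6*x) = 16 + (-360 - 48*x) = -344 - 48*x)
z = -11782/2779 ≈ -4.2397
(30893 + z)/(q(t(3), 41) - 4111) = (30893 - 11782/2779)/((-344 - 48*3) - 4111) = 85839865/(2779*((-344 - 144) - 4111)) = 85839865/(2779*(-488 - 4111)) = (85839865/2779)/(-4599) = (85839865/2779)*(-1/4599) = -85839865/12780621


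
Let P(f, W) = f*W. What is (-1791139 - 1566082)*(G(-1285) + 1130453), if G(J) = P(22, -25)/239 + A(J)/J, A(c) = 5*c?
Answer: -907050317123552/239 ≈ -3.7952e+12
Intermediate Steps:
P(f, W) = W*f
G(J) = 645/239 (G(J) = -25*22/239 + (5*J)/J = -550*1/239 + 5 = -550/239 + 5 = 645/239)
(-1791139 - 1566082)*(G(-1285) + 1130453) = (-1791139 - 1566082)*(645/239 + 1130453) = -3357221*270178912/239 = -907050317123552/239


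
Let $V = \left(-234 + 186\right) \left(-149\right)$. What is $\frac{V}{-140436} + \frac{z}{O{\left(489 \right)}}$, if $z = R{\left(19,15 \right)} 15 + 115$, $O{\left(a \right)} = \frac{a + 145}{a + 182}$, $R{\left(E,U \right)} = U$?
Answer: $\frac{1334772278}{3709851} \approx 359.79$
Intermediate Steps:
$O{\left(a \right)} = \frac{145 + a}{182 + a}$
$z = 340$ ($z = 15 \cdot 15 + 115 = 225 + 115 = 340$)
$V = 7152$ ($V = \left(-48\right) \left(-149\right) = 7152$)
$\frac{V}{-140436} + \frac{z}{O{\left(489 \right)}} = \frac{7152}{-140436} + \frac{340}{\frac{1}{182 + 489} \left(145 + 489\right)} = 7152 \left(- \frac{1}{140436}\right) + \frac{340}{\frac{1}{671} \cdot 634} = - \frac{596}{11703} + \frac{340}{\frac{1}{671} \cdot 634} = - \frac{596}{11703} + \frac{340}{\frac{634}{671}} = - \frac{596}{11703} + 340 \cdot \frac{671}{634} = - \frac{596}{11703} + \frac{114070}{317} = \frac{1334772278}{3709851}$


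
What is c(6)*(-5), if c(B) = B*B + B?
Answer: -210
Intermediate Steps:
c(B) = B + B² (c(B) = B² + B = B + B²)
c(6)*(-5) = (6*(1 + 6))*(-5) = (6*7)*(-5) = 42*(-5) = -210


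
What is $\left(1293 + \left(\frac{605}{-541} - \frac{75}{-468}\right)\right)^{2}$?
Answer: $\frac{11890413577907929}{7122684816} \approx 1.6694 \cdot 10^{6}$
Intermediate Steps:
$\left(1293 + \left(\frac{605}{-541} - \frac{75}{-468}\right)\right)^{2} = \left(1293 + \left(605 \left(- \frac{1}{541}\right) - - \frac{25}{156}\right)\right)^{2} = \left(1293 + \left(- \frac{605}{541} + \frac{25}{156}\right)\right)^{2} = \left(1293 - \frac{80855}{84396}\right)^{2} = \left(\frac{109043173}{84396}\right)^{2} = \frac{11890413577907929}{7122684816}$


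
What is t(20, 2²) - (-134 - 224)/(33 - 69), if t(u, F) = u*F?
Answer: 1261/18 ≈ 70.056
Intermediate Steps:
t(u, F) = F*u
t(20, 2²) - (-134 - 224)/(33 - 69) = 2²*20 - (-134 - 224)/(33 - 69) = 4*20 - (-358)/(-36) = 80 - (-358)*(-1)/36 = 80 - 1*179/18 = 80 - 179/18 = 1261/18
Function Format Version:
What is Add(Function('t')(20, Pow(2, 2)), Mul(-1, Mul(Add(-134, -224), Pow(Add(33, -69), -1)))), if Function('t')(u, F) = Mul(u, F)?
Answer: Rational(1261, 18) ≈ 70.056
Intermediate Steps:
Function('t')(u, F) = Mul(F, u)
Add(Function('t')(20, Pow(2, 2)), Mul(-1, Mul(Add(-134, -224), Pow(Add(33, -69), -1)))) = Add(Mul(Pow(2, 2), 20), Mul(-1, Mul(Add(-134, -224), Pow(Add(33, -69), -1)))) = Add(Mul(4, 20), Mul(-1, Mul(-358, Pow(-36, -1)))) = Add(80, Mul(-1, Mul(-358, Rational(-1, 36)))) = Add(80, Mul(-1, Rational(179, 18))) = Add(80, Rational(-179, 18)) = Rational(1261, 18)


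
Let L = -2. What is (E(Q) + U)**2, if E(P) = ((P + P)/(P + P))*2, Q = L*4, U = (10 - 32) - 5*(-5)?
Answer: 25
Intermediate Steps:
U = 3 (U = -22 + 25 = 3)
Q = -8 (Q = -2*4 = -8)
E(P) = 2 (E(P) = ((2*P)/((2*P)))*2 = ((2*P)*(1/(2*P)))*2 = 1*2 = 2)
(E(Q) + U)**2 = (2 + 3)**2 = 5**2 = 25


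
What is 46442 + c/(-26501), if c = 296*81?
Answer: 1230735466/26501 ≈ 46441.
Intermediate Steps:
c = 23976
46442 + c/(-26501) = 46442 + 23976/(-26501) = 46442 + 23976*(-1/26501) = 46442 - 23976/26501 = 1230735466/26501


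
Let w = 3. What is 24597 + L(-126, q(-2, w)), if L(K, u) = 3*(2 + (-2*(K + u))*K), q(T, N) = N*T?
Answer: -75189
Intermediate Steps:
L(K, u) = 6 + 3*K*(-2*K - 2*u) (L(K, u) = 3*(2 + (-2*K - 2*u)*K) = 3*(2 + K*(-2*K - 2*u)) = 6 + 3*K*(-2*K - 2*u))
24597 + L(-126, q(-2, w)) = 24597 + (6 - 6*(-126)² - 6*(-126)*3*(-2)) = 24597 + (6 - 6*15876 - 6*(-126)*(-6)) = 24597 + (6 - 95256 - 4536) = 24597 - 99786 = -75189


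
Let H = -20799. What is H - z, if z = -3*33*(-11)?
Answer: -21888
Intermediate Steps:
z = 1089 (z = -99*(-11) = 1089)
H - z = -20799 - 1*1089 = -20799 - 1089 = -21888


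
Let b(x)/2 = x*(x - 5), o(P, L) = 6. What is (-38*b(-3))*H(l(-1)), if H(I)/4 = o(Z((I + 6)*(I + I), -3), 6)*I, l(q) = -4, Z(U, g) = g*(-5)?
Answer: 175104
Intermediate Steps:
Z(U, g) = -5*g
H(I) = 24*I (H(I) = 4*(6*I) = 24*I)
b(x) = 2*x*(-5 + x) (b(x) = 2*(x*(x - 5)) = 2*(x*(-5 + x)) = 2*x*(-5 + x))
(-38*b(-3))*H(l(-1)) = (-76*(-3)*(-5 - 3))*(24*(-4)) = -76*(-3)*(-8)*(-96) = -38*48*(-96) = -1824*(-96) = 175104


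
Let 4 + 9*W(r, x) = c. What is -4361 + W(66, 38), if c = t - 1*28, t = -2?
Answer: -39283/9 ≈ -4364.8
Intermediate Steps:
c = -30 (c = -2 - 1*28 = -2 - 28 = -30)
W(r, x) = -34/9 (W(r, x) = -4/9 + (1/9)*(-30) = -4/9 - 10/3 = -34/9)
-4361 + W(66, 38) = -4361 - 34/9 = -39283/9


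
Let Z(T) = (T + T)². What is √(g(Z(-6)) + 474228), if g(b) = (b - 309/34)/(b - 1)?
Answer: √92647263306/442 ≈ 688.64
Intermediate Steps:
Z(T) = 4*T² (Z(T) = (2*T)² = 4*T²)
g(b) = (-309/34 + b)/(-1 + b) (g(b) = (b - 309*1/34)/(-1 + b) = (b - 309/34)/(-1 + b) = (-309/34 + b)/(-1 + b))
√(g(Z(-6)) + 474228) = √((-309/34 + 4*(-6)²)/(-1 + 4*(-6)²) + 474228) = √((-309/34 + 4*36)/(-1 + 4*36) + 474228) = √((-309/34 + 144)/(-1 + 144) + 474228) = √((4587/34)/143 + 474228) = √((1/143)*(4587/34) + 474228) = √(417/442 + 474228) = √(209609193/442) = √92647263306/442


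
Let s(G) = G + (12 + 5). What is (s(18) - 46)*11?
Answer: -121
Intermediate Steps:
s(G) = 17 + G (s(G) = G + 17 = 17 + G)
(s(18) - 46)*11 = ((17 + 18) - 46)*11 = (35 - 46)*11 = -11*11 = -121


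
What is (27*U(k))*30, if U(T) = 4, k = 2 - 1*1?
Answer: 3240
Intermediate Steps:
k = 1 (k = 2 - 1 = 1)
(27*U(k))*30 = (27*4)*30 = 108*30 = 3240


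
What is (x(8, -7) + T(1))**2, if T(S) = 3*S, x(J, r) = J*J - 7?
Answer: 3600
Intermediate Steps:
x(J, r) = -7 + J**2 (x(J, r) = J**2 - 7 = -7 + J**2)
(x(8, -7) + T(1))**2 = ((-7 + 8**2) + 3*1)**2 = ((-7 + 64) + 3)**2 = (57 + 3)**2 = 60**2 = 3600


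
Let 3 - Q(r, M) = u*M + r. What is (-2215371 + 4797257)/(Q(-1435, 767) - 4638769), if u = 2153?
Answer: -1290943/3144341 ≈ -0.41056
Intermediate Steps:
Q(r, M) = 3 - r - 2153*M (Q(r, M) = 3 - (2153*M + r) = 3 - (r + 2153*M) = 3 + (-r - 2153*M) = 3 - r - 2153*M)
(-2215371 + 4797257)/(Q(-1435, 767) - 4638769) = (-2215371 + 4797257)/((3 - 1*(-1435) - 2153*767) - 4638769) = 2581886/((3 + 1435 - 1651351) - 4638769) = 2581886/(-1649913 - 4638769) = 2581886/(-6288682) = 2581886*(-1/6288682) = -1290943/3144341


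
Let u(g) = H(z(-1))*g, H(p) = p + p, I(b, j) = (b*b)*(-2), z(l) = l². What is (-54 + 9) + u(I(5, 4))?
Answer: -145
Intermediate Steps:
I(b, j) = -2*b² (I(b, j) = b²*(-2) = -2*b²)
H(p) = 2*p
u(g) = 2*g (u(g) = (2*(-1)²)*g = (2*1)*g = 2*g)
(-54 + 9) + u(I(5, 4)) = (-54 + 9) + 2*(-2*5²) = -45 + 2*(-2*25) = -45 + 2*(-50) = -45 - 100 = -145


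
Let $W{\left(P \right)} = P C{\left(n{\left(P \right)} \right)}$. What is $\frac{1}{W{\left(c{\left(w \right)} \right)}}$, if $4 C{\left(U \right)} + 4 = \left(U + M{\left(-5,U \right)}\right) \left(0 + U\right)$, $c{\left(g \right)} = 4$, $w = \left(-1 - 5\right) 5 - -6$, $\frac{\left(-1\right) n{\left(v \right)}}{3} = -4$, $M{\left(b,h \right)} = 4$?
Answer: $\frac{1}{188} \approx 0.0053191$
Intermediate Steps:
$n{\left(v \right)} = 12$ ($n{\left(v \right)} = \left(-3\right) \left(-4\right) = 12$)
$w = -24$ ($w = \left(-6\right) 5 + 6 = -30 + 6 = -24$)
$C{\left(U \right)} = -1 + \frac{U \left(4 + U\right)}{4}$ ($C{\left(U \right)} = -1 + \frac{\left(U + 4\right) \left(0 + U\right)}{4} = -1 + \frac{\left(4 + U\right) U}{4} = -1 + \frac{U \left(4 + U\right)}{4}$)
$W{\left(P \right)} = 47 P$ ($W{\left(P \right)} = P \left(-1 + 12 + \frac{12^{2}}{4}\right) = P \left(-1 + 12 + \frac{1}{4} \cdot 144\right) = P \left(-1 + 12 + 36\right) = P 47 = 47 P$)
$\frac{1}{W{\left(c{\left(w \right)} \right)}} = \frac{1}{47 \cdot 4} = \frac{1}{188}$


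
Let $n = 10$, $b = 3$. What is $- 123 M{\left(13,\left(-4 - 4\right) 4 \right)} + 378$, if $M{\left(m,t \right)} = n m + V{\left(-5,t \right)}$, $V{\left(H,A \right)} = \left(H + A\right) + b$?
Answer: $-11430$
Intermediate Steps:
$V{\left(H,A \right)} = 3 + A + H$ ($V{\left(H,A \right)} = \left(H + A\right) + 3 = \left(A + H\right) + 3 = 3 + A + H$)
$M{\left(m,t \right)} = -2 + t + 10 m$ ($M{\left(m,t \right)} = 10 m + \left(3 + t - 5\right) = 10 m + \left(-2 + t\right) = -2 + t + 10 m$)
$- 123 M{\left(13,\left(-4 - 4\right) 4 \right)} + 378 = - 123 \left(-2 + \left(-4 - 4\right) 4 + 10 \cdot 13\right) + 378 = - 123 \left(-2 - 32 + 130\right) + 378 = \left(-123\right) 96 + 378 = -11808 + 378 = -11430$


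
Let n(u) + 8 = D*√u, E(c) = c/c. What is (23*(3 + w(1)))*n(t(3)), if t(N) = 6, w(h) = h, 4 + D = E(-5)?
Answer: -736 - 276*√6 ≈ -1412.1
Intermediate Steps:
E(c) = 1
D = -3 (D = -4 + 1 = -3)
n(u) = -8 - 3*√u
(23*(3 + w(1)))*n(t(3)) = (23*(3 + 1))*(-8 - 3*√6) = (23*4)*(-8 - 3*√6) = 92*(-8 - 3*√6) = -736 - 276*√6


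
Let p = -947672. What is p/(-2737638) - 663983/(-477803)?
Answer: 1135272808385/654025824657 ≈ 1.7358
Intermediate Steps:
p/(-2737638) - 663983/(-477803) = -947672/(-2737638) - 663983/(-477803) = -947672*(-1/2737638) - 663983*(-1/477803) = 473836/1368819 + 663983/477803 = 1135272808385/654025824657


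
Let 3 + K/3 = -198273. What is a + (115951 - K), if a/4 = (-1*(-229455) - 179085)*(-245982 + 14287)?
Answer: -46681197821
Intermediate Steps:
K = -594828 (K = -9 + 3*(-198273) = -9 - 594819 = -594828)
a = -46681908600 (a = 4*((-1*(-229455) - 179085)*(-245982 + 14287)) = 4*((229455 - 179085)*(-231695)) = 4*(50370*(-231695)) = 4*(-11670477150) = -46681908600)
a + (115951 - K) = -46681908600 + (115951 - 1*(-594828)) = -46681908600 + (115951 + 594828) = -46681908600 + 710779 = -46681197821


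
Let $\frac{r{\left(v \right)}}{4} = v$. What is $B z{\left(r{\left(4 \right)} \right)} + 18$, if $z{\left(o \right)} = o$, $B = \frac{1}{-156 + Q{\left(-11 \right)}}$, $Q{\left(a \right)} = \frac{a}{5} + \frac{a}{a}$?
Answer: $\frac{7034}{393} \approx 17.898$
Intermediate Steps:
$r{\left(v \right)} = 4 v$
$Q{\left(a \right)} = 1 + \frac{a}{5}$ ($Q{\left(a \right)} = a \frac{1}{5} + 1 = \frac{a}{5} + 1 = 1 + \frac{a}{5}$)
$B = - \frac{5}{786}$ ($B = \frac{1}{-156 + \left(1 + \frac{1}{5} \left(-11\right)\right)} = \frac{1}{-156 + \left(1 - \frac{11}{5}\right)} = \frac{1}{-156 - \frac{6}{5}} = \frac{1}{- \frac{786}{5}} = - \frac{5}{786} \approx -0.0063613$)
$B z{\left(r{\left(4 \right)} \right)} + 18 = - \frac{5 \cdot 4 \cdot 4}{786} + 18 = \left(- \frac{5}{786}\right) 16 + 18 = - \frac{40}{393} + 18 = \frac{7034}{393}$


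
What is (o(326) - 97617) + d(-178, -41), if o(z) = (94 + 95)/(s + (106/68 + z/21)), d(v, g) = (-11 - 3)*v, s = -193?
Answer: -11948310571/125605 ≈ -95126.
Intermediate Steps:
d(v, g) = -14*v
o(z) = 189/(-6509/34 + z/21) (o(z) = (94 + 95)/(-193 + (106/68 + z/21)) = 189/(-193 + (106*(1/68) + z*(1/21))) = 189/(-193 + (53/34 + z/21)) = 189/(-6509/34 + z/21))
(o(326) - 97617) + d(-178, -41) = (134946/(-136689 + 34*326) - 97617) - 14*(-178) = (134946/(-136689 + 11084) - 97617) + 2492 = (134946/(-125605) - 97617) + 2492 = (134946*(-1/125605) - 97617) + 2492 = (-134946/125605 - 97617) + 2492 = -12261318231/125605 + 2492 = -11948310571/125605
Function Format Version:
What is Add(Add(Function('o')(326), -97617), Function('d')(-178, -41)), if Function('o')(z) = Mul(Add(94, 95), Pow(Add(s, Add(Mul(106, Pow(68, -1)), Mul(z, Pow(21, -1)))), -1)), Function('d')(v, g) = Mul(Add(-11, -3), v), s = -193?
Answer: Rational(-11948310571, 125605) ≈ -95126.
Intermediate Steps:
Function('d')(v, g) = Mul(-14, v)
Function('o')(z) = Mul(189, Pow(Add(Rational(-6509, 34), Mul(Rational(1, 21), z)), -1)) (Function('o')(z) = Mul(Add(94, 95), Pow(Add(-193, Add(Mul(106, Pow(68, -1)), Mul(z, Pow(21, -1)))), -1)) = Mul(189, Pow(Add(-193, Add(Mul(106, Rational(1, 68)), Mul(z, Rational(1, 21)))), -1)) = Mul(189, Pow(Add(-193, Add(Rational(53, 34), Mul(Rational(1, 21), z))), -1)) = Mul(189, Pow(Add(Rational(-6509, 34), Mul(Rational(1, 21), z)), -1)))
Add(Add(Function('o')(326), -97617), Function('d')(-178, -41)) = Add(Add(Mul(134946, Pow(Add(-136689, Mul(34, 326)), -1)), -97617), Mul(-14, -178)) = Add(Add(Mul(134946, Pow(Add(-136689, 11084), -1)), -97617), 2492) = Add(Add(Mul(134946, Pow(-125605, -1)), -97617), 2492) = Add(Add(Mul(134946, Rational(-1, 125605)), -97617), 2492) = Add(Add(Rational(-134946, 125605), -97617), 2492) = Add(Rational(-12261318231, 125605), 2492) = Rational(-11948310571, 125605)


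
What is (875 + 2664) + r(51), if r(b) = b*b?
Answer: 6140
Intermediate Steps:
r(b) = b²
(875 + 2664) + r(51) = (875 + 2664) + 51² = 3539 + 2601 = 6140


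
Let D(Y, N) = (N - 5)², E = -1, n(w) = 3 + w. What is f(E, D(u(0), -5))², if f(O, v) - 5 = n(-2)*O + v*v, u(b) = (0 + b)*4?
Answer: 100080016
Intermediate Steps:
u(b) = 4*b (u(b) = b*4 = 4*b)
D(Y, N) = (-5 + N)²
f(O, v) = 5 + O + v² (f(O, v) = 5 + ((3 - 2)*O + v*v) = 5 + (1*O + v²) = 5 + (O + v²) = 5 + O + v²)
f(E, D(u(0), -5))² = (5 - 1 + ((-5 - 5)²)²)² = (5 - 1 + ((-10)²)²)² = (5 - 1 + 100²)² = (5 - 1 + 10000)² = 10004² = 100080016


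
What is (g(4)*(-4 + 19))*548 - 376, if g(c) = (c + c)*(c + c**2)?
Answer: 1314824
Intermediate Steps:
g(c) = 2*c*(c + c**2) (g(c) = (2*c)*(c + c**2) = 2*c*(c + c**2))
(g(4)*(-4 + 19))*548 - 376 = ((2*4**2*(1 + 4))*(-4 + 19))*548 - 376 = ((2*16*5)*15)*548 - 376 = (160*15)*548 - 376 = 2400*548 - 376 = 1315200 - 376 = 1314824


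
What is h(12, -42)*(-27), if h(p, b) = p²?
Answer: -3888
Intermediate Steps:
h(12, -42)*(-27) = 12²*(-27) = 144*(-27) = -3888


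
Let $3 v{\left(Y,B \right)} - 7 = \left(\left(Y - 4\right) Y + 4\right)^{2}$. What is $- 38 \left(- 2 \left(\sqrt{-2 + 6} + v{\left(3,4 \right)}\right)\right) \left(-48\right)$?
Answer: $-17024$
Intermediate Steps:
$v{\left(Y,B \right)} = \frac{7}{3} + \frac{\left(4 + Y \left(-4 + Y\right)\right)^{2}}{3}$ ($v{\left(Y,B \right)} = \frac{7}{3} + \frac{\left(\left(Y - 4\right) Y + 4\right)^{2}}{3} = \frac{7}{3} + \frac{\left(\left(-4 + Y\right) Y + 4\right)^{2}}{3} = \frac{7}{3} + \frac{\left(Y \left(-4 + Y\right) + 4\right)^{2}}{3} = \frac{7}{3} + \frac{\left(4 + Y \left(-4 + Y\right)\right)^{2}}{3}$)
$- 38 \left(- 2 \left(\sqrt{-2 + 6} + v{\left(3,4 \right)}\right)\right) \left(-48\right) = - 38 \left(- 2 \left(\sqrt{-2 + 6} + \left(\frac{7}{3} + \frac{\left(4 + 3^{2} - 12\right)^{2}}{3}\right)\right)\right) \left(-48\right) = - 38 \left(- 2 \left(\sqrt{4} + \left(\frac{7}{3} + \frac{\left(4 + 9 - 12\right)^{2}}{3}\right)\right)\right) \left(-48\right) = - 38 \left(- 2 \left(2 + \left(\frac{7}{3} + \frac{1^{2}}{3}\right)\right)\right) \left(-48\right) = - 38 \left(- 2 \left(2 + \left(\frac{7}{3} + \frac{1}{3} \cdot 1\right)\right)\right) \left(-48\right) = - 38 \left(- 2 \left(2 + \left(\frac{7}{3} + \frac{1}{3}\right)\right)\right) \left(-48\right) = - 38 \left(- 2 \left(2 + \frac{8}{3}\right)\right) \left(-48\right) = - 38 \left(\left(-2\right) \frac{14}{3}\right) \left(-48\right) = \left(-38\right) \left(- \frac{28}{3}\right) \left(-48\right) = \frac{1064}{3} \left(-48\right) = -17024$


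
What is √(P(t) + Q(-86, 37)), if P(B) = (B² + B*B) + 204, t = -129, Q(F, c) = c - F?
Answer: √33609 ≈ 183.33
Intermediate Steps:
P(B) = 204 + 2*B² (P(B) = (B² + B²) + 204 = 2*B² + 204 = 204 + 2*B²)
√(P(t) + Q(-86, 37)) = √((204 + 2*(-129)²) + (37 - 1*(-86))) = √((204 + 2*16641) + (37 + 86)) = √((204 + 33282) + 123) = √(33486 + 123) = √33609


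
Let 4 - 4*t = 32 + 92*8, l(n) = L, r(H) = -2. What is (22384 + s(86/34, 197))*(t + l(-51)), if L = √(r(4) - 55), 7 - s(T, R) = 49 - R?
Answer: -4304949 + 22539*I*√57 ≈ -4.305e+6 + 1.7017e+5*I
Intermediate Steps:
s(T, R) = -42 + R (s(T, R) = 7 - (49 - R) = 7 + (-49 + R) = -42 + R)
L = I*√57 (L = √(-2 - 55) = √(-57) = I*√57 ≈ 7.5498*I)
l(n) = I*√57
t = -191 (t = 1 - (32 + 92*8)/4 = 1 - (32 + 736)/4 = 1 - ¼*768 = 1 - 192 = -191)
(22384 + s(86/34, 197))*(t + l(-51)) = (22384 + (-42 + 197))*(-191 + I*√57) = (22384 + 155)*(-191 + I*√57) = 22539*(-191 + I*√57) = -4304949 + 22539*I*√57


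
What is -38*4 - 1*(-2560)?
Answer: 2408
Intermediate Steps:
-38*4 - 1*(-2560) = -152 + 2560 = 2408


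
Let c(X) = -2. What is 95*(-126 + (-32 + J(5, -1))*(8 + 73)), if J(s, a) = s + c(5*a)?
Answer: -235125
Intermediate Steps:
J(s, a) = -2 + s (J(s, a) = s - 2 = -2 + s)
95*(-126 + (-32 + J(5, -1))*(8 + 73)) = 95*(-126 + (-32 + (-2 + 5))*(8 + 73)) = 95*(-126 + (-32 + 3)*81) = 95*(-126 - 29*81) = 95*(-126 - 2349) = 95*(-2475) = -235125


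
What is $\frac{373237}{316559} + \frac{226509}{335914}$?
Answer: $\frac{197078996149}{106336599926} \approx 1.8533$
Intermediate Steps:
$\frac{373237}{316559} + \frac{226509}{335914} = \frac{197078996149}{106336599926}$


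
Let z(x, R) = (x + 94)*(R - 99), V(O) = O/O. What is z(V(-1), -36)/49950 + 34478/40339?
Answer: 1784931/2985086 ≈ 0.59795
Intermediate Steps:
V(O) = 1
z(x, R) = (-99 + R)*(94 + x) (z(x, R) = (94 + x)*(-99 + R) = (-99 + R)*(94 + x))
z(V(-1), -36)/49950 + 34478/40339 = (-9306 - 99*1 + 94*(-36) - 36*1)/49950 + 34478/40339 = (-9306 - 99 - 3384 - 36)*(1/49950) + 34478*(1/40339) = -12825*1/49950 + 34478/40339 = -19/74 + 34478/40339 = 1784931/2985086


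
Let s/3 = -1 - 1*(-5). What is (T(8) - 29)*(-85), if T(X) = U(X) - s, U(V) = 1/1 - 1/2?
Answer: 6885/2 ≈ 3442.5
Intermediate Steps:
U(V) = ½ (U(V) = 1*1 - 1*½ = 1 - ½ = ½)
s = 12 (s = 3*(-1 - 1*(-5)) = 3*(-1 + 5) = 3*4 = 12)
T(X) = -23/2 (T(X) = ½ - 1*12 = ½ - 12 = -23/2)
(T(8) - 29)*(-85) = (-23/2 - 29)*(-85) = -81/2*(-85) = 6885/2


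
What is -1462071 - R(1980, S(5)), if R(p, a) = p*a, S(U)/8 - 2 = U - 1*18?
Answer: -1287831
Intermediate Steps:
S(U) = -128 + 8*U (S(U) = 16 + 8*(U - 1*18) = 16 + 8*(U - 18) = 16 + 8*(-18 + U) = 16 + (-144 + 8*U) = -128 + 8*U)
R(p, a) = a*p
-1462071 - R(1980, S(5)) = -1462071 - (-128 + 8*5)*1980 = -1462071 - (-128 + 40)*1980 = -1462071 - (-88)*1980 = -1462071 - 1*(-174240) = -1462071 + 174240 = -1287831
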